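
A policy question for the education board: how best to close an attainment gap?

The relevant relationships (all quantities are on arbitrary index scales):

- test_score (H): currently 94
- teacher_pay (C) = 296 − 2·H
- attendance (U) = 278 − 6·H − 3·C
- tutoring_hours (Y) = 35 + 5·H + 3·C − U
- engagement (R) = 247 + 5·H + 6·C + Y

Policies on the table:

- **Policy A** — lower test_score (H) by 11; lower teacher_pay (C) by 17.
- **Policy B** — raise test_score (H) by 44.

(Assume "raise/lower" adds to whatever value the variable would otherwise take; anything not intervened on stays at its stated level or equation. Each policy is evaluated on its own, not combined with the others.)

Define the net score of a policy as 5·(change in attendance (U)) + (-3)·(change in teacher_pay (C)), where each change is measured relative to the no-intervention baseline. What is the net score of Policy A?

Baseline:
  H = 94
  C = 296 − 2·94 = 108
  U = 278 − 6·94 − 3·108 = -610
Policy A (H − 11, C − 17):
  H = 94 − 11 = 83
  C = 296 − 2·83 (−17 from intervention) = 113
  U = 278 − 6·83 − 3·113 = -559
ΔU = -559 − (-610) = 51; ΔC = 113 − 108 = 5
Score = 5·51 + (-3)·5 = 240

240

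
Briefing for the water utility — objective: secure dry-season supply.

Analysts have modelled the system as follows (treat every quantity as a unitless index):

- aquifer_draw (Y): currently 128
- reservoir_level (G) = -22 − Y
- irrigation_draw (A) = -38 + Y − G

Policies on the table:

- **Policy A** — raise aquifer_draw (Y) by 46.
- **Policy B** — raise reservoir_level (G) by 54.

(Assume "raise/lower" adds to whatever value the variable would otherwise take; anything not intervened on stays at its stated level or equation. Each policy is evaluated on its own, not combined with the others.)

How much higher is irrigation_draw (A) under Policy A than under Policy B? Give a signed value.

Policy A (Y + 46):
  Y = 128 + 46 = 174
  G = -22 − 174 = -196
  A = -38 + 174 − (-196) = 332
Policy B (G + 54):
  Y = 128
  G = -22 − 128 (+54 from intervention) = -96
  A = -38 + 128 − (-96) = 186
A: 332 − 186 = 146

146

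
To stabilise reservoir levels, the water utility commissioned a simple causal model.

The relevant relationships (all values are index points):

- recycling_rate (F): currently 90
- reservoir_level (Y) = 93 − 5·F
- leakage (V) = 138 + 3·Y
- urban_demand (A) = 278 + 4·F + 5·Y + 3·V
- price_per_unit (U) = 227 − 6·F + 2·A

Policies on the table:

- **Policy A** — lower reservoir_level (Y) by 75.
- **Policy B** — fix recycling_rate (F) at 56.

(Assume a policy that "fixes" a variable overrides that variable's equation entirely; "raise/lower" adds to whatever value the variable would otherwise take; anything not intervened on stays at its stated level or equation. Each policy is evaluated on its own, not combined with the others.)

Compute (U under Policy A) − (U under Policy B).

-6792

Policy A (Y − 75):
  F = 90
  Y = 93 − 5·90 (−75 from intervention) = -432
  V = 138 + 3·(-432) = -1158
  A = 278 + 4·90 + 5·(-432) + 3·(-1158) = -4996
  U = 227 − 6·90 + 2·(-4996) = -10305
Policy B (F := 56):
  F = 56
  Y = 93 − 5·56 = -187
  V = 138 + 3·(-187) = -423
  A = 278 + 4·56 + 5·(-187) + 3·(-423) = -1702
  U = 227 − 6·56 + 2·(-1702) = -3513
U: -10305 − (-3513) = -6792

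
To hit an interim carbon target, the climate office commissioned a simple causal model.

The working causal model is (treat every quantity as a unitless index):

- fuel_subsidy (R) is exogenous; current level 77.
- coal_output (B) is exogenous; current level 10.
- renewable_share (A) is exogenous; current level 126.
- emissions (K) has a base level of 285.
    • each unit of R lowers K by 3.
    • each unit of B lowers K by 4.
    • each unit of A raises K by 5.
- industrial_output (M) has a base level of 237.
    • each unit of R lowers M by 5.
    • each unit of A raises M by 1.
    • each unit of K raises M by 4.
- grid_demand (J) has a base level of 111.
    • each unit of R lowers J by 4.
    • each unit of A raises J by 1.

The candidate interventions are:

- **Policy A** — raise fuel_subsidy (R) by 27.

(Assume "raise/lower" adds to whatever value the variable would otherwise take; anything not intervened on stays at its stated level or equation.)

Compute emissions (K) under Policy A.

563

Policy A (R + 27):
  R = 77 + 27 = 104
  B = 10
  A = 126
  K = 285 − 3·104 − 4·10 + 5·126 = 563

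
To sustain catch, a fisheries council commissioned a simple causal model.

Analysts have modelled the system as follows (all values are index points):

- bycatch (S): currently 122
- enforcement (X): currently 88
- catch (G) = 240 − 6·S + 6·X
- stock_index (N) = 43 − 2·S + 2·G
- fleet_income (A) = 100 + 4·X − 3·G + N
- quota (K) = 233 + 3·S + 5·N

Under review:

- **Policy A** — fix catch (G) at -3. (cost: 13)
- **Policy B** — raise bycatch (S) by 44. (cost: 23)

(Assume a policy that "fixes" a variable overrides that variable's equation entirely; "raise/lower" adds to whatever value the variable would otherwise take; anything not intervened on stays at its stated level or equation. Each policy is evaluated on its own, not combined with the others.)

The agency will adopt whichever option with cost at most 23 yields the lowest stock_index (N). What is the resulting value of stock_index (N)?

-745

Policy A (G := -3):
  S = 122
  X = 88
  G = -3
  N = 43 − 2·122 + 2·(-3) = -207
Policy B (S + 44):
  S = 122 + 44 = 166
  X = 88
  G = 240 − 6·166 + 6·88 = -228
  N = 43 − 2·166 + 2·(-228) = -745
Comparing — Policy A: N=-207, Policy B: N=-745. Lowest is -745 (Policy B).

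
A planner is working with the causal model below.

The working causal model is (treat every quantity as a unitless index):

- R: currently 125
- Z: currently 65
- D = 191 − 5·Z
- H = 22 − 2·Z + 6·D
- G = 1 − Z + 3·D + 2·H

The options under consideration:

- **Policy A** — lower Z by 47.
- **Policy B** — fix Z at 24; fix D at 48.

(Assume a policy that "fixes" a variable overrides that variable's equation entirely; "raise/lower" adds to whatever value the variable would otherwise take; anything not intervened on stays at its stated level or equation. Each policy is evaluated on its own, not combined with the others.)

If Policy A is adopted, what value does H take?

592

Policy A (Z − 47):
  Z = 65 − 47 = 18
  D = 191 − 5·18 = 101
  H = 22 − 2·18 + 6·101 = 592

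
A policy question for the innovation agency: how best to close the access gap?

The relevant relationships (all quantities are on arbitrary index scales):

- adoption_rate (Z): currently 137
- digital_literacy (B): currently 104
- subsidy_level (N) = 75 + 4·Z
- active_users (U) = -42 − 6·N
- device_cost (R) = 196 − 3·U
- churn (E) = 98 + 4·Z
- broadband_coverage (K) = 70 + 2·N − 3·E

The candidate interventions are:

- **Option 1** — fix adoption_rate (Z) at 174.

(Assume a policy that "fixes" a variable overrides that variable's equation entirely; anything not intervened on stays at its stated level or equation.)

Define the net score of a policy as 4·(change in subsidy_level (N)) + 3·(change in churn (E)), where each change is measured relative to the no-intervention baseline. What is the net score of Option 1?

1036

Baseline:
  Z = 137
  N = 75 + 4·137 = 623
  E = 98 + 4·137 = 646
Option 1 (Z := 174):
  Z = 174
  N = 75 + 4·174 = 771
  E = 98 + 4·174 = 794
ΔN = 771 − 623 = 148; ΔE = 794 − 646 = 148
Score = 4·148 + 3·148 = 1036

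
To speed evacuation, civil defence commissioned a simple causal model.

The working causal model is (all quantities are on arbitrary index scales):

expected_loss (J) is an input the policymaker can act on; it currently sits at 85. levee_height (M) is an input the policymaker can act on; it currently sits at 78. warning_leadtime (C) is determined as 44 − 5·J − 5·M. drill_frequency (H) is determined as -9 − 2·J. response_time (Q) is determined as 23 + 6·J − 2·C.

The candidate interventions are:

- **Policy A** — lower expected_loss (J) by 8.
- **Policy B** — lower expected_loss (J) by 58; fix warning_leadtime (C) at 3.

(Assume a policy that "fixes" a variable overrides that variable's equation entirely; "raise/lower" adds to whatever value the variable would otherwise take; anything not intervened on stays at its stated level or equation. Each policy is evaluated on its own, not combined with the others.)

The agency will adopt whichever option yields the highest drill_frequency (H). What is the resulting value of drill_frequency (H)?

-63

Policy A (J − 8):
  J = 85 − 8 = 77
  H = -9 − 2·77 = -163
Policy B (J − 58, C := 3):
  J = 85 − 58 = 27
  H = -9 − 2·27 = -63
Comparing — Policy A: H=-163, Policy B: H=-63. Highest is -63 (Policy B).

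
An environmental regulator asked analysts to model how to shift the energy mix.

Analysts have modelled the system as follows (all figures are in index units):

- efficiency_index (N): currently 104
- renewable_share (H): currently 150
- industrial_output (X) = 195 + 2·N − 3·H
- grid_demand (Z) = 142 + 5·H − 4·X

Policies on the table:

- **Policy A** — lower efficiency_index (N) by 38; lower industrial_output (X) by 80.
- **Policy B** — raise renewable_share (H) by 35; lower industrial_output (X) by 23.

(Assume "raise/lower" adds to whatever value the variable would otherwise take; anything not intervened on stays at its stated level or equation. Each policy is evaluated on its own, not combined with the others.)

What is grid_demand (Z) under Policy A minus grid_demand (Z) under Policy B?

-63

Policy A (N − 38, X − 80):
  N = 104 − 38 = 66
  H = 150
  X = 195 + 2·66 − 3·150 (−80 from intervention) = -203
  Z = 142 + 5·150 − 4·(-203) = 1704
Policy B (H + 35, X − 23):
  N = 104
  H = 150 + 35 = 185
  X = 195 + 2·104 − 3·185 (−23 from intervention) = -175
  Z = 142 + 5·185 − 4·(-175) = 1767
Z: 1704 − 1767 = -63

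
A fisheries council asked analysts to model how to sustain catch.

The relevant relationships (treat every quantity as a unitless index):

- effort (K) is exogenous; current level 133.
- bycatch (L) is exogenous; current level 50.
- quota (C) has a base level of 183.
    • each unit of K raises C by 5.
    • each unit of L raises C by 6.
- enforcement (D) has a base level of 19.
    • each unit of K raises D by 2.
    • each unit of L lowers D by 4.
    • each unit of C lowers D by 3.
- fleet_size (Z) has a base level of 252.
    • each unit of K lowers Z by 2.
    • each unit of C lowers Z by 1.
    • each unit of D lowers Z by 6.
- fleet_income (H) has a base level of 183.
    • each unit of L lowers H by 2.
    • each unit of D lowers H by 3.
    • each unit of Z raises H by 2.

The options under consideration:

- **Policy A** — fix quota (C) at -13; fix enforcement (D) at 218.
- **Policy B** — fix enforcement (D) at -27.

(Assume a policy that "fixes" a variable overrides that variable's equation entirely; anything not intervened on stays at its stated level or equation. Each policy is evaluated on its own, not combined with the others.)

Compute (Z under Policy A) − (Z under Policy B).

-309

Policy A (C := -13, D := 218):
  K = 133
  L = 50
  C = -13
  D = 218
  Z = 252 − 2·133 − (-13) − 6·218 = -1309
Policy B (D := -27):
  K = 133
  L = 50
  C = 183 + 5·133 + 6·50 = 1148
  D = -27
  Z = 252 − 2·133 − 1148 − 6·(-27) = -1000
Z: -1309 − (-1000) = -309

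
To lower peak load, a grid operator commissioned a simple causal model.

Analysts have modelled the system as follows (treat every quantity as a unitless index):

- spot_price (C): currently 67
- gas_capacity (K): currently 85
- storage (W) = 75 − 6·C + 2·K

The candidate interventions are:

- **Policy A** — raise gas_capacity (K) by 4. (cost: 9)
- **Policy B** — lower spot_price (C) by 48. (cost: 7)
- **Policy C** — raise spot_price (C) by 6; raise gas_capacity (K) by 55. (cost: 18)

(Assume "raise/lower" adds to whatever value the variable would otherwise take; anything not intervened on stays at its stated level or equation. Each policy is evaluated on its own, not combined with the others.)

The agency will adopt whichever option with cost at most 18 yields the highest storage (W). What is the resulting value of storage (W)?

Policy A (K + 4):
  C = 67
  K = 85 + 4 = 89
  W = 75 − 6·67 + 2·89 = -149
Policy B (C − 48):
  C = 67 − 48 = 19
  K = 85
  W = 75 − 6·19 + 2·85 = 131
Policy C (C + 6, K + 55):
  C = 67 + 6 = 73
  K = 85 + 55 = 140
  W = 75 − 6·73 + 2·140 = -83
Comparing — Policy A: W=-149, Policy B: W=131, Policy C: W=-83. Highest is 131 (Policy B).

131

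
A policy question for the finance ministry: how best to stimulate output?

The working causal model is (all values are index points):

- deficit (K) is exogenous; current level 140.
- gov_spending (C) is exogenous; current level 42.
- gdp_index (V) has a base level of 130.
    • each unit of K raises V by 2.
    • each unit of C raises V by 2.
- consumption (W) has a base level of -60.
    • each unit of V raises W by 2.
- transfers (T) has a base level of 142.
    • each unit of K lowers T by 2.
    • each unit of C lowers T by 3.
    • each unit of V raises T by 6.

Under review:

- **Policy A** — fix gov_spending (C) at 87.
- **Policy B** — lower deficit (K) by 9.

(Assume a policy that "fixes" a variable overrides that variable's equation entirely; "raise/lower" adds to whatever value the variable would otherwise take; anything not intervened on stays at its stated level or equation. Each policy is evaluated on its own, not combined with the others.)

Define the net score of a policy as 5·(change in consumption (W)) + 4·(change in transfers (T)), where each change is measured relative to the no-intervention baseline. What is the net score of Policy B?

Baseline:
  K = 140
  C = 42
  V = 130 + 2·140 + 2·42 = 494
  W = -60 + 2·494 = 928
  T = 142 − 2·140 − 3·42 + 6·494 = 2700
Policy B (K − 9):
  K = 140 − 9 = 131
  C = 42
  V = 130 + 2·131 + 2·42 = 476
  W = -60 + 2·476 = 892
  T = 142 − 2·131 − 3·42 + 6·476 = 2610
ΔW = 892 − 928 = -36; ΔT = 2610 − 2700 = -90
Score = 5·(-36) + 4·(-90) = -540

-540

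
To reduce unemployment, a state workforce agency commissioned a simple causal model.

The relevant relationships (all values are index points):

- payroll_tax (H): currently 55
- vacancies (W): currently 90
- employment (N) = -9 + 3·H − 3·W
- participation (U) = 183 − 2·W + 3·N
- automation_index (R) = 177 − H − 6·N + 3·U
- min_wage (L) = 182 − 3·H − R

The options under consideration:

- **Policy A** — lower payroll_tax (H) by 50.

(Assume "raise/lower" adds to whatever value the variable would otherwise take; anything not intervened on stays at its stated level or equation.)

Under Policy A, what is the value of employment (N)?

Policy A (H − 50):
  H = 55 − 50 = 5
  W = 90
  N = -9 + 3·5 − 3·90 = -264

-264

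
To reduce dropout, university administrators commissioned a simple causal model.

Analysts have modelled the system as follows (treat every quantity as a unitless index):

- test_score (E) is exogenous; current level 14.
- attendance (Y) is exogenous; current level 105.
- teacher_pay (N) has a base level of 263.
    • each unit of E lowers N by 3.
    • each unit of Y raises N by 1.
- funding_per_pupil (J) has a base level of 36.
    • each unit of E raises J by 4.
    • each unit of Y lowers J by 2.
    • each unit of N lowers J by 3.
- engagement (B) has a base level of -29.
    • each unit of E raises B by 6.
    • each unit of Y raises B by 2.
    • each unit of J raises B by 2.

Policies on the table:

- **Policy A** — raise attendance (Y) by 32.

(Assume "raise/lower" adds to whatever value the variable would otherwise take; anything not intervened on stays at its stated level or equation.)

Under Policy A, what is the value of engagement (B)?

Policy A (Y + 32):
  E = 14
  Y = 105 + 32 = 137
  N = 263 − 3·14 + 137 = 358
  J = 36 + 4·14 − 2·137 − 3·358 = -1256
  B = -29 + 6·14 + 2·137 + 2·(-1256) = -2183

-2183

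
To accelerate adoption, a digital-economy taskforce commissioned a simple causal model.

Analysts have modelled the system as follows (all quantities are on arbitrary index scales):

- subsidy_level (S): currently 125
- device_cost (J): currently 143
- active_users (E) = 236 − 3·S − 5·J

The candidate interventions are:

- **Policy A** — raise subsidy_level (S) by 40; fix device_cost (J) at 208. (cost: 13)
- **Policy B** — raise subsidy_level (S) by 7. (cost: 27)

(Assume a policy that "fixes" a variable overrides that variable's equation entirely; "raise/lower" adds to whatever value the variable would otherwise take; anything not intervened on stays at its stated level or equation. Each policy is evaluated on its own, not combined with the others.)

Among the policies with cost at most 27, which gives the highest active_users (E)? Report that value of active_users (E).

Policy A (S + 40, J := 208):
  S = 125 + 40 = 165
  J = 208
  E = 236 − 3·165 − 5·208 = -1299
Policy B (S + 7):
  S = 125 + 7 = 132
  J = 143
  E = 236 − 3·132 − 5·143 = -875
Comparing — Policy A: E=-1299, Policy B: E=-875. Highest is -875 (Policy B).

-875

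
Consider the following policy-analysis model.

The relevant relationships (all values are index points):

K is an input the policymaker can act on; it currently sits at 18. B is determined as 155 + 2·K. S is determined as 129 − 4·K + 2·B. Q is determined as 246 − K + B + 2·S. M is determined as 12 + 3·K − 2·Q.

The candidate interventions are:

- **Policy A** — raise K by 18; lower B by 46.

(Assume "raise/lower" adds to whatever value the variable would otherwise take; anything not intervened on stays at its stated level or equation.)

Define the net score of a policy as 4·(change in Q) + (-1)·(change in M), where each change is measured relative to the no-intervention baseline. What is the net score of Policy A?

-1326

Baseline:
  K = 18
  B = 155 + 2·18 = 191
  S = 129 − 4·18 + 2·191 = 439
  Q = 246 − 18 + 191 + 2·439 = 1297
  M = 12 + 3·18 − 2·1297 = -2528
Policy A (K + 18, B − 46):
  K = 18 + 18 = 36
  B = 155 + 2·36 (−46 from intervention) = 181
  S = 129 − 4·36 + 2·181 = 347
  Q = 246 − 36 + 181 + 2·347 = 1085
  M = 12 + 3·36 − 2·1085 = -2050
ΔQ = 1085 − 1297 = -212; ΔM = -2050 − (-2528) = 478
Score = 4·(-212) + (-1)·478 = -1326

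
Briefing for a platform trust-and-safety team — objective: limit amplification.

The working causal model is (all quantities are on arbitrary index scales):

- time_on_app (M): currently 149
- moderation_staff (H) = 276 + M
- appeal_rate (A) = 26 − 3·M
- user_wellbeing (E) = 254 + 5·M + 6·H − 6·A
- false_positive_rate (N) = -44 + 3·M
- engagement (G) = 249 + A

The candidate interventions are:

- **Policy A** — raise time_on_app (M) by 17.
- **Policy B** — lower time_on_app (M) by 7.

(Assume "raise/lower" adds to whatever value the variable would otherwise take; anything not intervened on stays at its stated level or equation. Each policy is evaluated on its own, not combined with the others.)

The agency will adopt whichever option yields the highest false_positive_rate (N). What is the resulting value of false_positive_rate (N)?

Policy A (M + 17):
  M = 149 + 17 = 166
  N = -44 + 3·166 = 454
Policy B (M − 7):
  M = 149 − 7 = 142
  N = -44 + 3·142 = 382
Comparing — Policy A: N=454, Policy B: N=382. Highest is 454 (Policy A).

454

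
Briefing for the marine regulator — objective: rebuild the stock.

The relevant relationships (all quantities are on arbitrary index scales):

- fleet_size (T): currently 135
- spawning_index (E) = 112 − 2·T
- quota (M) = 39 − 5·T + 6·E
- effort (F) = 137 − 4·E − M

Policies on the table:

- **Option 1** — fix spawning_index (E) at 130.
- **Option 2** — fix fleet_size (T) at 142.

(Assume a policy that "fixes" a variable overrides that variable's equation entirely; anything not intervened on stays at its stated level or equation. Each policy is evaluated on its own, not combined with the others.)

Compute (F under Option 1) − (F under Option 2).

Option 1 (E := 130):
  T = 135
  E = 130
  M = 39 − 5·135 + 6·130 = 144
  F = 137 − 4·130 − 144 = -527
Option 2 (T := 142):
  T = 142
  E = 112 − 2·142 = -172
  M = 39 − 5·142 + 6·(-172) = -1703
  F = 137 − 4·(-172) − (-1703) = 2528
F: -527 − 2528 = -3055

-3055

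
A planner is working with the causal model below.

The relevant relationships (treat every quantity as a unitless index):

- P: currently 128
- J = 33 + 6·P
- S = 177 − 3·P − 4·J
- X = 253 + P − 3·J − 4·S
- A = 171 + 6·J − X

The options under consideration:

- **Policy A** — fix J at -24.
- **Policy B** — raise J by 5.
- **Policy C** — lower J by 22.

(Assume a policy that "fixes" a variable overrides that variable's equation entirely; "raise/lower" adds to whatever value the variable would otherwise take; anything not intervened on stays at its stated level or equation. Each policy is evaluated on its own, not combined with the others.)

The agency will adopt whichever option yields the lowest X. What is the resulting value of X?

Policy A (J := -24):
  P = 128
  J = -24
  S = 177 − 3·128 − 4·(-24) = -111
  X = 253 + 128 − 3·(-24) − 4·(-111) = 897
Policy B (J + 5):
  P = 128
  J = 33 + 6·128 (+5 from intervention) = 806
  S = 177 − 3·128 − 4·806 = -3431
  X = 253 + 128 − 3·806 − 4·(-3431) = 11687
Policy C (J − 22):
  P = 128
  J = 33 + 6·128 (−22 from intervention) = 779
  S = 177 − 3·128 − 4·779 = -3323
  X = 253 + 128 − 3·779 − 4·(-3323) = 11336
Comparing — Policy A: X=897, Policy B: X=11687, Policy C: X=11336. Lowest is 897 (Policy A).

897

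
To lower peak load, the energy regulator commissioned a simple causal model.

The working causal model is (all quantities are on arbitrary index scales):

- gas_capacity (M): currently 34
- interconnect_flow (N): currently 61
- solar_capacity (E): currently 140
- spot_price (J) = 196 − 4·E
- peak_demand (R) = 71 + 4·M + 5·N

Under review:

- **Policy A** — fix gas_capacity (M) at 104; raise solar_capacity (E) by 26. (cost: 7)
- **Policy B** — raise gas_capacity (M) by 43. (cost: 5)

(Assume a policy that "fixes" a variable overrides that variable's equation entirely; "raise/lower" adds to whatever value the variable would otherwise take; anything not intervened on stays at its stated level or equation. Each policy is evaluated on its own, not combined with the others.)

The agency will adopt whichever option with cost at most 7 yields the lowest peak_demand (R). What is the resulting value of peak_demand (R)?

Policy A (M := 104, E + 26):
  M = 104
  N = 61
  R = 71 + 4·104 + 5·61 = 792
Policy B (M + 43):
  M = 34 + 43 = 77
  N = 61
  R = 71 + 4·77 + 5·61 = 684
Comparing — Policy A: R=792, Policy B: R=684. Lowest is 684 (Policy B).

684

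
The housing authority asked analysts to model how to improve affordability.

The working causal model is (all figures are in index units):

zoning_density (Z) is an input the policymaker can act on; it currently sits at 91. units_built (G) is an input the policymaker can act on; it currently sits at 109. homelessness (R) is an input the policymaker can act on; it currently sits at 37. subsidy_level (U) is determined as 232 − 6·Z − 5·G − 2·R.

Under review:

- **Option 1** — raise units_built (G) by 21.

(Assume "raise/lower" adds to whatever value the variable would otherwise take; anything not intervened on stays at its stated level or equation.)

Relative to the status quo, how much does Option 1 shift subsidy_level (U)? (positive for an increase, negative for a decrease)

-105

Baseline:
  Z = 91
  G = 109
  R = 37
  U = 232 − 6·91 − 5·109 − 2·37 = -933
Option 1 (G + 21):
  Z = 91
  G = 109 + 21 = 130
  R = 37
  U = 232 − 6·91 − 5·130 − 2·37 = -1038
Change in U: -1038 − (-933) = -105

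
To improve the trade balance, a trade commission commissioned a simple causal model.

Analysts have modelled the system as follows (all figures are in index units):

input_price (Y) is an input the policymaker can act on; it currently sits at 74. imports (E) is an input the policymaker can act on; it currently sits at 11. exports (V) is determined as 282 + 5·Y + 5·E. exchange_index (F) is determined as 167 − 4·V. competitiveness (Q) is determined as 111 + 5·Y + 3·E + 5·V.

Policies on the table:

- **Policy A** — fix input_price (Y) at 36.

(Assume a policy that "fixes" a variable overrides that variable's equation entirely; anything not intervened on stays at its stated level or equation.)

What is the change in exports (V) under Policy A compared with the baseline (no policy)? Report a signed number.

Baseline:
  Y = 74
  E = 11
  V = 282 + 5·74 + 5·11 = 707
Policy A (Y := 36):
  Y = 36
  E = 11
  V = 282 + 5·36 + 5·11 = 517
Change in V: 517 − 707 = -190

-190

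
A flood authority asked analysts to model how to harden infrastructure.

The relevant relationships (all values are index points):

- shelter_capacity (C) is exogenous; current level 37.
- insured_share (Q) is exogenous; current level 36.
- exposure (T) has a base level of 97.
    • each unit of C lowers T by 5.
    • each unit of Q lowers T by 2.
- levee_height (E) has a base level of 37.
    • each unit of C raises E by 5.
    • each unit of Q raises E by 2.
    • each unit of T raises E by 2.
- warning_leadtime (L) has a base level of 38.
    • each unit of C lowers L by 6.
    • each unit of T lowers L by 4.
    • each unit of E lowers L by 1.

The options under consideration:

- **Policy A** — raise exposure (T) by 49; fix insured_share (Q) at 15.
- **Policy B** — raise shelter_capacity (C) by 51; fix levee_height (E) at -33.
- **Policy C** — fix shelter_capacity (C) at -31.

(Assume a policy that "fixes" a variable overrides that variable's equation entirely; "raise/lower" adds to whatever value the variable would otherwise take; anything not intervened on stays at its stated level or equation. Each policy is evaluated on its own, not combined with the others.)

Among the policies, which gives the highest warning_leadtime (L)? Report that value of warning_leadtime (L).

Policy A (T + 49, Q := 15):
  C = 37
  Q = 15
  T = 97 − 5·37 − 2·15 (+49 from intervention) = -69
  E = 37 + 5·37 + 2·15 + 2·(-69) = 114
  L = 38 − 6·37 − 4·(-69) − 114 = -22
Policy B (C + 51, E := -33):
  C = 37 + 51 = 88
  Q = 36
  T = 97 − 5·88 − 2·36 = -415
  E = -33
  L = 38 − 6·88 − 4·(-415) − (-33) = 1203
Policy C (C := -31):
  C = -31
  Q = 36
  T = 97 − 5·(-31) − 2·36 = 180
  E = 37 + 5·(-31) + 2·36 + 2·180 = 314
  L = 38 − 6·(-31) − 4·180 − 314 = -810
Comparing — Policy A: L=-22, Policy B: L=1203, Policy C: L=-810. Highest is 1203 (Policy B).

1203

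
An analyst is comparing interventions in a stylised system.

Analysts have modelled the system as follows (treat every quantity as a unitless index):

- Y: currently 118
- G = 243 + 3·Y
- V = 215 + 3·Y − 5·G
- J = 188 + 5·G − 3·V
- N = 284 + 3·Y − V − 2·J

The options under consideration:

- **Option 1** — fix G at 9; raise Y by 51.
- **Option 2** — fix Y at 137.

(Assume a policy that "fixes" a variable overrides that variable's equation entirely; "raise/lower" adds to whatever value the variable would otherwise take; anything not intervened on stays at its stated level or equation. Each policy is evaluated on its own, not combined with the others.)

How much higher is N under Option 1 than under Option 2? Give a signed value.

23151

Option 1 (G := 9, Y + 51):
  Y = 118 + 51 = 169
  G = 9
  V = 215 + 3·169 − 5·9 = 677
  J = 188 + 5·9 − 3·677 = -1798
  N = 284 + 3·169 − 677 − 2·(-1798) = 3710
Option 2 (Y := 137):
  Y = 137
  G = 243 + 3·137 = 654
  V = 215 + 3·137 − 5·654 = -2644
  J = 188 + 5·654 − 3·(-2644) = 11390
  N = 284 + 3·137 − (-2644) − 2·11390 = -19441
N: 3710 − (-19441) = 23151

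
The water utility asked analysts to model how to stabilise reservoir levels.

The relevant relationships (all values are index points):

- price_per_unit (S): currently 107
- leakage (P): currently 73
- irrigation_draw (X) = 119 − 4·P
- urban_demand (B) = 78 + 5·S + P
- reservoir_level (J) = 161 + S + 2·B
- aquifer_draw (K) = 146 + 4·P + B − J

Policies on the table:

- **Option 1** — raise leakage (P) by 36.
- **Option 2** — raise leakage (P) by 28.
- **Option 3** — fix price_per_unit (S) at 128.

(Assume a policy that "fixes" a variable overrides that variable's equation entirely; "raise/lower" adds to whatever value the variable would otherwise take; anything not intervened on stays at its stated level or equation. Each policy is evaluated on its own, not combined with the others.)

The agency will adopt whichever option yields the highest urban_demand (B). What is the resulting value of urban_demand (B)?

Option 1 (P + 36):
  S = 107
  P = 73 + 36 = 109
  B = 78 + 5·107 + 109 = 722
Option 2 (P + 28):
  S = 107
  P = 73 + 28 = 101
  B = 78 + 5·107 + 101 = 714
Option 3 (S := 128):
  S = 128
  P = 73
  B = 78 + 5·128 + 73 = 791
Comparing — Option 1: B=722, Option 2: B=714, Option 3: B=791. Highest is 791 (Option 3).

791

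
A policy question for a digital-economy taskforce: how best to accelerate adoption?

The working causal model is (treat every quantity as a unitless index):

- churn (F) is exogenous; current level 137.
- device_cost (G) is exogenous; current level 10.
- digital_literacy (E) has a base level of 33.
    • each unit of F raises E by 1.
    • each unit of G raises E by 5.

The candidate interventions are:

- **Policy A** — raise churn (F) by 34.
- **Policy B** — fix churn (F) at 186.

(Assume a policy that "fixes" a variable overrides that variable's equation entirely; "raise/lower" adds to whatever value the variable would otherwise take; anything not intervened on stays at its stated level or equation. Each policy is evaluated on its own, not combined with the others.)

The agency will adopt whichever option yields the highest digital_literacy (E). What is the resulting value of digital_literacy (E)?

269

Policy A (F + 34):
  F = 137 + 34 = 171
  G = 10
  E = 33 + 171 + 5·10 = 254
Policy B (F := 186):
  F = 186
  G = 10
  E = 33 + 186 + 5·10 = 269
Comparing — Policy A: E=254, Policy B: E=269. Highest is 269 (Policy B).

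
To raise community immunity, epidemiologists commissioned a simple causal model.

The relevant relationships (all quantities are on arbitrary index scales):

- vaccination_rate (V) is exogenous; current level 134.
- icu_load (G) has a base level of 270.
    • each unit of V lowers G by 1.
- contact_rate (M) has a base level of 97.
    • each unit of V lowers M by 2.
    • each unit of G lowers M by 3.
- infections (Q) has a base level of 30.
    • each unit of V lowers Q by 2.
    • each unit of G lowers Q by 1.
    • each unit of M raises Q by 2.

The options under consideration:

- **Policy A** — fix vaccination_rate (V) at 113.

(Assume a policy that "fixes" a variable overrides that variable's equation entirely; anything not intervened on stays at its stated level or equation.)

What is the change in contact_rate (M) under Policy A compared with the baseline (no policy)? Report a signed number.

-21

Baseline:
  V = 134
  G = 270 − 134 = 136
  M = 97 − 2·134 − 3·136 = -579
Policy A (V := 113):
  V = 113
  G = 270 − 113 = 157
  M = 97 − 2·113 − 3·157 = -600
Change in M: -600 − (-579) = -21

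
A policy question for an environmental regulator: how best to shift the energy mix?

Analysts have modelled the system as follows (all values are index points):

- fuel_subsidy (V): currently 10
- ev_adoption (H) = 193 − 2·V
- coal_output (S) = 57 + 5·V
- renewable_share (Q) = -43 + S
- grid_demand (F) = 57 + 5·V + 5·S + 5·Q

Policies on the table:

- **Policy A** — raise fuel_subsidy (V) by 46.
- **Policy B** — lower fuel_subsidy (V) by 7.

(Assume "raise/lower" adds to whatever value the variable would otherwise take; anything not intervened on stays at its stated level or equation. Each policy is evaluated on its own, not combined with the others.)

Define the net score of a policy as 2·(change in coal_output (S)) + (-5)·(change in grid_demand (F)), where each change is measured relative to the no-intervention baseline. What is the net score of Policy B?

Baseline:
  V = 10
  S = 57 + 5·10 = 107
  Q = -43 + 107 = 64
  F = 57 + 5·10 + 5·107 + 5·64 = 962
Policy B (V − 7):
  V = 10 − 7 = 3
  S = 57 + 5·3 = 72
  Q = -43 + 72 = 29
  F = 57 + 5·3 + 5·72 + 5·29 = 577
ΔS = 72 − 107 = -35; ΔF = 577 − 962 = -385
Score = 2·(-35) + (-5)·(-385) = 1855

1855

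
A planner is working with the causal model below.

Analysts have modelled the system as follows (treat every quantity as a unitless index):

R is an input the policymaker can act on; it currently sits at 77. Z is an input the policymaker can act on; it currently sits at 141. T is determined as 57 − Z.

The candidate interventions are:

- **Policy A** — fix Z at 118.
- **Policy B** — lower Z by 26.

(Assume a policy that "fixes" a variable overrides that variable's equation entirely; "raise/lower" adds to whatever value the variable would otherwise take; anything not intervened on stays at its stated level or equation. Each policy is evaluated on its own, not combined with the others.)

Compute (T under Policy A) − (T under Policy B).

-3

Policy A (Z := 118):
  Z = 118
  T = 57 − 118 = -61
Policy B (Z − 26):
  Z = 141 − 26 = 115
  T = 57 − 115 = -58
T: -61 − (-58) = -3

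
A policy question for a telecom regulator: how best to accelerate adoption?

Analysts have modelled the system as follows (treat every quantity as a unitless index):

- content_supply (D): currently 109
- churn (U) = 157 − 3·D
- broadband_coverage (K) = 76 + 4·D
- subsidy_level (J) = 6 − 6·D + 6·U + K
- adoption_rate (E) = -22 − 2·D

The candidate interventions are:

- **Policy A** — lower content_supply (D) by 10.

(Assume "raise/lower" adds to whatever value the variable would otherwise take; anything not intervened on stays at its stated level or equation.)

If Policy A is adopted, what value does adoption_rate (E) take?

Policy A (D − 10):
  D = 109 − 10 = 99
  E = -22 − 2·99 = -220

-220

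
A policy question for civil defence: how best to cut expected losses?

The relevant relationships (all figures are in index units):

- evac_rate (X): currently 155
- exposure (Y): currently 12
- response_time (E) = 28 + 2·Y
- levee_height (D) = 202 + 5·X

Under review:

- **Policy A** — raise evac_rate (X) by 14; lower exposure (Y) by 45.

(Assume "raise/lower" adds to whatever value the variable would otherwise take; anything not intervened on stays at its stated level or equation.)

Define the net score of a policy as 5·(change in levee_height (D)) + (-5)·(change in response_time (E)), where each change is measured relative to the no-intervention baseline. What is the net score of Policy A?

Baseline:
  X = 155
  Y = 12
  E = 28 + 2·12 = 52
  D = 202 + 5·155 = 977
Policy A (X + 14, Y − 45):
  X = 155 + 14 = 169
  Y = 12 − 45 = -33
  E = 28 + 2·(-33) = -38
  D = 202 + 5·169 = 1047
ΔD = 1047 − 977 = 70; ΔE = -38 − 52 = -90
Score = 5·70 + (-5)·(-90) = 800

800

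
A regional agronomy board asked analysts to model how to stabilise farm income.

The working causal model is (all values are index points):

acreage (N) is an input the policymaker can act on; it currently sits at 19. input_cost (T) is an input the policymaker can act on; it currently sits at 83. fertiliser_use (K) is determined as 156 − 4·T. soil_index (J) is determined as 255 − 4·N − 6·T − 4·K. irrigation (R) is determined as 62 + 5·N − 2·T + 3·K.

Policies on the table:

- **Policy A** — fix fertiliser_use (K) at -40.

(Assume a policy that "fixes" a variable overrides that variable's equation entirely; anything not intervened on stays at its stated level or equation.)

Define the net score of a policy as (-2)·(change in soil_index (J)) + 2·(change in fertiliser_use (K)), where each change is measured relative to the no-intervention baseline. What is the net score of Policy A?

Baseline:
  N = 19
  T = 83
  K = 156 − 4·83 = -176
  J = 255 − 4·19 − 6·83 − 4·(-176) = 385
Policy A (K := -40):
  N = 19
  T = 83
  K = -40
  J = 255 − 4·19 − 6·83 − 4·(-40) = -159
ΔJ = -159 − 385 = -544; ΔK = -40 − (-176) = 136
Score = (-2)·(-544) + 2·136 = 1360

1360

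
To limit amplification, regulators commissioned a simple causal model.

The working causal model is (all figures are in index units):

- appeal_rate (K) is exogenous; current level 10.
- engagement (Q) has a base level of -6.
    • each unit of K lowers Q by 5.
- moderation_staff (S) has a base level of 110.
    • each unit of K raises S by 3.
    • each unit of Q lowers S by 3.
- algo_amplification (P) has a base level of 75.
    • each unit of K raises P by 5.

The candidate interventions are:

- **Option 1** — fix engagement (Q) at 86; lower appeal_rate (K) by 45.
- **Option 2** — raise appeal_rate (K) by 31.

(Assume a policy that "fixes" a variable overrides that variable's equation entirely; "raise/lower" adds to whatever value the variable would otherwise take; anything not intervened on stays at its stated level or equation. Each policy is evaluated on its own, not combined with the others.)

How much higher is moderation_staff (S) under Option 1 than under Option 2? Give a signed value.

-1119

Option 1 (Q := 86, K − 45):
  K = 10 − 45 = -35
  Q = 86
  S = 110 + 3·(-35) − 3·86 = -253
Option 2 (K + 31):
  K = 10 + 31 = 41
  Q = -6 − 5·41 = -211
  S = 110 + 3·41 − 3·(-211) = 866
S: -253 − 866 = -1119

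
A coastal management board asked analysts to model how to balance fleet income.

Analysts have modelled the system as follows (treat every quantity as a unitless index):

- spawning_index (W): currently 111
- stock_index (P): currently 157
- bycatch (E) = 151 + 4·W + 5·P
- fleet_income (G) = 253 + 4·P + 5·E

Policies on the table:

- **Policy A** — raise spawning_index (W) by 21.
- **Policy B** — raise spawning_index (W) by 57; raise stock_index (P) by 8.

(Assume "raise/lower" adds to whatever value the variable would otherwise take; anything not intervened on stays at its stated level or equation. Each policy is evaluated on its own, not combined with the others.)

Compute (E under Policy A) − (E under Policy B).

-184

Policy A (W + 21):
  W = 111 + 21 = 132
  P = 157
  E = 151 + 4·132 + 5·157 = 1464
Policy B (W + 57, P + 8):
  W = 111 + 57 = 168
  P = 157 + 8 = 165
  E = 151 + 4·168 + 5·165 = 1648
E: 1464 − 1648 = -184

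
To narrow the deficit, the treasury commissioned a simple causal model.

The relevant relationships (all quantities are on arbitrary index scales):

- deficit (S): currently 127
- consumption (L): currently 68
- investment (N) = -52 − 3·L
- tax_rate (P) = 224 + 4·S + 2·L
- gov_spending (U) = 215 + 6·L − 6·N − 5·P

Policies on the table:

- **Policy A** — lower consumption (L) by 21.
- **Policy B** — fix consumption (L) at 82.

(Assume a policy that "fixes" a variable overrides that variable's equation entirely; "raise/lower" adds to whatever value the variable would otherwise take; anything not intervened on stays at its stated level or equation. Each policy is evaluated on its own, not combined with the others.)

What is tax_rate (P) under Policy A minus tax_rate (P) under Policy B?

Policy A (L − 21):
  S = 127
  L = 68 − 21 = 47
  P = 224 + 4·127 + 2·47 = 826
Policy B (L := 82):
  S = 127
  L = 82
  P = 224 + 4·127 + 2·82 = 896
P: 826 − 896 = -70

-70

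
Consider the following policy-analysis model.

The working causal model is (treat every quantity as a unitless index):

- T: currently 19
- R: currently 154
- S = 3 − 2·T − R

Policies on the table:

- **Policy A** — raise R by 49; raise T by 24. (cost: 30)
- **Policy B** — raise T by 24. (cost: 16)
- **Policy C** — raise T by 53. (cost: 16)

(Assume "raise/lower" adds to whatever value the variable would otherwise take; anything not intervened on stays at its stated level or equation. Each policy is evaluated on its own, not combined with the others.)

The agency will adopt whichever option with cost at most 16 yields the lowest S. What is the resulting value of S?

Policy B (T + 24):
  T = 19 + 24 = 43
  R = 154
  S = 3 − 2·43 − 154 = -237
Policy C (T + 53):
  T = 19 + 53 = 72
  R = 154
  S = 3 − 2·72 − 154 = -295
Comparing — Policy B: S=-237, Policy C: S=-295. Lowest is -295 (Policy C).

-295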